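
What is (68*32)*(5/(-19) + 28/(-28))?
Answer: -52224/19 ≈ -2748.6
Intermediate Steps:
(68*32)*(5/(-19) + 28/(-28)) = 2176*(5*(-1/19) + 28*(-1/28)) = 2176*(-5/19 - 1) = 2176*(-24/19) = -52224/19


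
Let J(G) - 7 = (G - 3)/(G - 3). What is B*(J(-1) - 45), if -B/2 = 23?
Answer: 1702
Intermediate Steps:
B = -46 (B = -2*23 = -46)
J(G) = 8 (J(G) = 7 + (G - 3)/(G - 3) = 7 + (-3 + G)/(-3 + G) = 7 + 1 = 8)
B*(J(-1) - 45) = -46*(8 - 45) = -46*(-37) = 1702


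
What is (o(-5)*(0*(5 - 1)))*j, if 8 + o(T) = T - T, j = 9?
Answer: 0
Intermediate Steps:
o(T) = -8 (o(T) = -8 + (T - T) = -8 + 0 = -8)
(o(-5)*(0*(5 - 1)))*j = -0*(5 - 1)*9 = -0*4*9 = -8*0*9 = 0*9 = 0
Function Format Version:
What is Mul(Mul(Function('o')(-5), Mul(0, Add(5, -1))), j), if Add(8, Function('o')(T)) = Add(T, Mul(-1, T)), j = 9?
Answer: 0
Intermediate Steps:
Function('o')(T) = -8 (Function('o')(T) = Add(-8, Add(T, Mul(-1, T))) = Add(-8, 0) = -8)
Mul(Mul(Function('o')(-5), Mul(0, Add(5, -1))), j) = Mul(Mul(-8, Mul(0, Add(5, -1))), 9) = Mul(Mul(-8, Mul(0, 4)), 9) = Mul(Mul(-8, 0), 9) = Mul(0, 9) = 0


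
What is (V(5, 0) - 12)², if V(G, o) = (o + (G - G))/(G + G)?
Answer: 144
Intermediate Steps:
V(G, o) = o/(2*G) (V(G, o) = (o + 0)/((2*G)) = o*(1/(2*G)) = o/(2*G))
(V(5, 0) - 12)² = ((½)*0/5 - 12)² = ((½)*0*(⅕) - 12)² = (0 - 12)² = (-12)² = 144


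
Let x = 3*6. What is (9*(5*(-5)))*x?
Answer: -4050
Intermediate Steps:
x = 18
(9*(5*(-5)))*x = (9*(5*(-5)))*18 = (9*(-25))*18 = -225*18 = -4050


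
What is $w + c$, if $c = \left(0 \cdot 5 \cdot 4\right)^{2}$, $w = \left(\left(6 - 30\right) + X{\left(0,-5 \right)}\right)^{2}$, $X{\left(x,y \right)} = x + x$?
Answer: $576$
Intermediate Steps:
$X{\left(x,y \right)} = 2 x$
$w = 576$ ($w = \left(\left(6 - 30\right) + 2 \cdot 0\right)^{2} = \left(\left(6 - 30\right) + 0\right)^{2} = \left(-24 + 0\right)^{2} = \left(-24\right)^{2} = 576$)
$c = 0$ ($c = \left(0 \cdot 4\right)^{2} = 0^{2} = 0$)
$w + c = 576 + 0 = 576$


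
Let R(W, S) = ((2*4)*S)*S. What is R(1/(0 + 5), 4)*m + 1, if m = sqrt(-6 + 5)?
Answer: 1 + 128*I ≈ 1.0 + 128.0*I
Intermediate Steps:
m = I (m = sqrt(-1) = I ≈ 1.0*I)
R(W, S) = 8*S**2 (R(W, S) = (8*S)*S = 8*S**2)
R(1/(0 + 5), 4)*m + 1 = (8*4**2)*I + 1 = (8*16)*I + 1 = 128*I + 1 = 1 + 128*I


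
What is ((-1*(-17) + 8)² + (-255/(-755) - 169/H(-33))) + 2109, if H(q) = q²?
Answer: 449606246/164439 ≈ 2734.2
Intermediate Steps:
((-1*(-17) + 8)² + (-255/(-755) - 169/H(-33))) + 2109 = ((-1*(-17) + 8)² + (-255/(-755) - 169/((-33)²))) + 2109 = ((17 + 8)² + (-255*(-1/755) - 169/1089)) + 2109 = (25² + (51/151 - 169*1/1089)) + 2109 = (625 + (51/151 - 169/1089)) + 2109 = (625 + 30020/164439) + 2109 = 102804395/164439 + 2109 = 449606246/164439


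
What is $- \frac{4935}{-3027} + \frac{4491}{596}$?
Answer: $\frac{5511839}{601364} \approx 9.1656$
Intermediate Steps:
$- \frac{4935}{-3027} + \frac{4491}{596} = \left(-4935\right) \left(- \frac{1}{3027}\right) + 4491 \cdot \frac{1}{596} = \frac{1645}{1009} + \frac{4491}{596} = \frac{5511839}{601364}$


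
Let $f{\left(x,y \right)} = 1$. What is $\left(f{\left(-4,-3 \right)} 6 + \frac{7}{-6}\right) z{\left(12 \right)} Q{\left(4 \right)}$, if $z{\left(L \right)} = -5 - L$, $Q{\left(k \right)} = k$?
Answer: $- \frac{986}{3} \approx -328.67$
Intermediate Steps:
$\left(f{\left(-4,-3 \right)} 6 + \frac{7}{-6}\right) z{\left(12 \right)} Q{\left(4 \right)} = \left(1 \cdot 6 + \frac{7}{-6}\right) \left(-5 - 12\right) 4 = \left(6 + 7 \left(- \frac{1}{6}\right)\right) \left(-5 - 12\right) 4 = \left(6 - \frac{7}{6}\right) \left(-17\right) 4 = \frac{29}{6} \left(-17\right) 4 = \left(- \frac{493}{6}\right) 4 = - \frac{986}{3}$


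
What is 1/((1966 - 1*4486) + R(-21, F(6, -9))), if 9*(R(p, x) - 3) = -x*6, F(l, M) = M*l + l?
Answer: -1/2485 ≈ -0.00040241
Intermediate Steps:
F(l, M) = l + M*l
R(p, x) = 3 - 2*x/3 (R(p, x) = 3 + (-x*6)/9 = 3 + (-6*x)/9 = 3 - 2*x/3)
1/((1966 - 1*4486) + R(-21, F(6, -9))) = 1/((1966 - 1*4486) + (3 - 4*(1 - 9))) = 1/((1966 - 4486) + (3 - 4*(-8))) = 1/(-2520 + (3 - 2/3*(-48))) = 1/(-2520 + (3 + 32)) = 1/(-2520 + 35) = 1/(-2485) = -1/2485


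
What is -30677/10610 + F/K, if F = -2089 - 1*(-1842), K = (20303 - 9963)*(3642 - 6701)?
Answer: -1021381821/353257828 ≈ -2.8913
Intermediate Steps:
K = -31630060 (K = 10340*(-3059) = -31630060)
F = -247 (F = -2089 + 1842 = -247)
-30677/10610 + F/K = -30677/10610 - 247/(-31630060) = -30677*1/10610 - 247*(-1/31630060) = -30677/10610 + 13/1664740 = -1021381821/353257828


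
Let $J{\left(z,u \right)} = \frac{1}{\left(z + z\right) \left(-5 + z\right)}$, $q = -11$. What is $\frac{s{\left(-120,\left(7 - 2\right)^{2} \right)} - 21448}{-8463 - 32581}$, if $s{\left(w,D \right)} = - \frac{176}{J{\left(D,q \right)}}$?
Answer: $\frac{49362}{10261} \approx 4.8106$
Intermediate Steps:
$J{\left(z,u \right)} = \frac{1}{2 z \left(-5 + z\right)}$
$s{\left(w,D \right)} = - 352 D \left(-5 + D\right)$ ($s{\left(w,D \right)} = - \frac{176}{\frac{1}{2} \frac{1}{D} \frac{1}{-5 + D}} = - 176 \cdot 2 D \left(-5 + D\right) = - 352 D \left(-5 + D\right)$)
$\frac{s{\left(-120,\left(7 - 2\right)^{2} \right)} - 21448}{-8463 - 32581} = \frac{352 \left(7 - 2\right)^{2} \left(5 - \left(7 - 2\right)^{2}\right) - 21448}{-8463 - 32581} = \frac{352 \cdot 5^{2} \left(5 - 5^{2}\right) - 21448}{-41044} = \left(352 \cdot 25 \left(5 - 25\right) - 21448\right) \left(- \frac{1}{41044}\right) = \left(352 \cdot 25 \left(-20\right) - 21448\right) \left(- \frac{1}{41044}\right) = \left(-176000 - 21448\right) \left(- \frac{1}{41044}\right) = \left(-197448\right) \left(- \frac{1}{41044}\right) = \frac{49362}{10261}$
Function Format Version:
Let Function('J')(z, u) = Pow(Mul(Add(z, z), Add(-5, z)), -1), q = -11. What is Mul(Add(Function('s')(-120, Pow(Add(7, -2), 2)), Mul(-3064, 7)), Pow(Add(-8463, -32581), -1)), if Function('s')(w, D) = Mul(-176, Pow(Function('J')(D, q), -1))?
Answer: Rational(49362, 10261) ≈ 4.8106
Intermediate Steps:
Function('J')(z, u) = Mul(Rational(1, 2), Pow(z, -1), Pow(Add(-5, z), -1)) (Function('J')(z, u) = Pow(Mul(Mul(2, z), Add(-5, z)), -1) = Pow(Mul(2, z, Add(-5, z)), -1) = Mul(Rational(1, 2), Pow(z, -1), Pow(Add(-5, z), -1)))
Function('s')(w, D) = Mul(-352, D, Add(-5, D)) (Function('s')(w, D) = Mul(-176, Pow(Mul(Rational(1, 2), Pow(D, -1), Pow(Add(-5, D), -1)), -1)) = Mul(-176, Mul(2, D, Add(-5, D))) = Mul(-352, D, Add(-5, D)))
Mul(Add(Function('s')(-120, Pow(Add(7, -2), 2)), Mul(-3064, 7)), Pow(Add(-8463, -32581), -1)) = Mul(Add(Mul(352, Pow(Add(7, -2), 2), Add(5, Mul(-1, Pow(Add(7, -2), 2)))), Mul(-3064, 7)), Pow(Add(-8463, -32581), -1)) = Mul(Add(Mul(352, Pow(5, 2), Add(5, Mul(-1, Pow(5, 2)))), -21448), Pow(-41044, -1)) = Mul(Add(Mul(352, 25, Add(5, Mul(-1, 25))), -21448), Rational(-1, 41044)) = Mul(Add(Mul(352, 25, Add(5, -25)), -21448), Rational(-1, 41044)) = Mul(Add(Mul(352, 25, -20), -21448), Rational(-1, 41044)) = Mul(Add(-176000, -21448), Rational(-1, 41044)) = Mul(-197448, Rational(-1, 41044)) = Rational(49362, 10261)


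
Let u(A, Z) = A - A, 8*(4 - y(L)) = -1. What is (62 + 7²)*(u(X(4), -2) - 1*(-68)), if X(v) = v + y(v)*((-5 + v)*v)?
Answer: 7548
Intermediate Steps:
y(L) = 33/8 (y(L) = 4 - ⅛*(-1) = 4 + ⅛ = 33/8)
X(v) = v + 33*v*(-5 + v)/8 (X(v) = v + 33*((-5 + v)*v)/8 = v + 33*(v*(-5 + v))/8 = v + 33*v*(-5 + v)/8)
u(A, Z) = 0
(62 + 7²)*(u(X(4), -2) - 1*(-68)) = (62 + 7²)*(0 - 1*(-68)) = (62 + 49)*(0 + 68) = 111*68 = 7548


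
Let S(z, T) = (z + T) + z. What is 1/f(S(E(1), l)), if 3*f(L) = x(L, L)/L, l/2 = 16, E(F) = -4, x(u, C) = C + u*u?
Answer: 3/25 ≈ 0.12000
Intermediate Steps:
x(u, C) = C + u**2
l = 32 (l = 2*16 = 32)
S(z, T) = T + 2*z (S(z, T) = (T + z) + z = T + 2*z)
f(L) = (L + L**2)/(3*L) (f(L) = ((L + L**2)/L)/3 = (L + L**2)/(3*L))
1/f(S(E(1), l)) = 1/(1/3 + (32 + 2*(-4))/3) = 1/(1/3 + (32 - 8)/3) = 1/(1/3 + (1/3)*24) = 1/(1/3 + 8) = 1/(25/3) = 3/25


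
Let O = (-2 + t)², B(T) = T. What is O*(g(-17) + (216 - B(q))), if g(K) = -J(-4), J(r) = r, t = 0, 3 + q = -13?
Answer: 944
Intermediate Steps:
q = -16 (q = -3 - 13 = -16)
g(K) = 4 (g(K) = -1*(-4) = 4)
O = 4 (O = (-2 + 0)² = (-2)² = 4)
O*(g(-17) + (216 - B(q))) = 4*(4 + (216 - 1*(-16))) = 4*(4 + (216 + 16)) = 4*(4 + 232) = 4*236 = 944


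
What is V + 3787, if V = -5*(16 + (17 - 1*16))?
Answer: 3702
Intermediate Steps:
V = -85 (V = -5*(16 + (17 - 16)) = -5*(16 + 1) = -5*17 = -85)
V + 3787 = -85 + 3787 = 3702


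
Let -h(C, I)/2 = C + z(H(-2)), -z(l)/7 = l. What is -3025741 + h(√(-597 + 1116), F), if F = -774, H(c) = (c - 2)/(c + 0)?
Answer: -3025713 - 2*√519 ≈ -3.0258e+6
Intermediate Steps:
H(c) = (-2 + c)/c
z(l) = -7*l
h(C, I) = 28 - 2*C (h(C, I) = -2*(C - 7*(-2 - 2)/(-2)) = -2*(C - (-7)*(-4)/2) = -2*(C - 7*2) = -2*(C - 14) = -2*(-14 + C) = 28 - 2*C)
-3025741 + h(√(-597 + 1116), F) = -3025741 + (28 - 2*√(-597 + 1116)) = -3025741 + (28 - 2*√519) = -3025713 - 2*√519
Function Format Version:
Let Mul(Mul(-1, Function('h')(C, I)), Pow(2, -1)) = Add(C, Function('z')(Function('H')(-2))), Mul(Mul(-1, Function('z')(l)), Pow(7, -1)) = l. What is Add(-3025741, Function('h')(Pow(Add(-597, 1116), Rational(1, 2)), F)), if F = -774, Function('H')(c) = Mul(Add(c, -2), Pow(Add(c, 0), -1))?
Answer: Add(-3025713, Mul(-2, Pow(519, Rational(1, 2)))) ≈ -3.0258e+6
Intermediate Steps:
Function('H')(c) = Mul(Pow(c, -1), Add(-2, c)) (Function('H')(c) = Mul(Add(-2, c), Pow(c, -1)) = Mul(Pow(c, -1), Add(-2, c)))
Function('z')(l) = Mul(-7, l)
Function('h')(C, I) = Add(28, Mul(-2, C)) (Function('h')(C, I) = Mul(-2, Add(C, Mul(-7, Mul(Pow(-2, -1), Add(-2, -2))))) = Mul(-2, Add(C, Mul(-7, Mul(Rational(-1, 2), -4)))) = Mul(-2, Add(C, Mul(-7, 2))) = Mul(-2, Add(C, -14)) = Mul(-2, Add(-14, C)) = Add(28, Mul(-2, C)))
Add(-3025741, Function('h')(Pow(Add(-597, 1116), Rational(1, 2)), F)) = Add(-3025741, Add(28, Mul(-2, Pow(Add(-597, 1116), Rational(1, 2))))) = Add(-3025741, Add(28, Mul(-2, Pow(519, Rational(1, 2))))) = Add(-3025713, Mul(-2, Pow(519, Rational(1, 2))))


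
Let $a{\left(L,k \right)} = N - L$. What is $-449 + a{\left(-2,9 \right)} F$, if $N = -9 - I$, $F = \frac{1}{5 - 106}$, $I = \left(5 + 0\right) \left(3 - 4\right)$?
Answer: $- \frac{45347}{101} \approx -448.98$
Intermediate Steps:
$I = -5$ ($I = 5 \left(-1\right) = -5$)
$F = - \frac{1}{101}$ ($F = \frac{1}{-101} = - \frac{1}{101} \approx -0.009901$)
$N = -4$ ($N = -9 - -5 = -9 + 5 = -4$)
$a{\left(L,k \right)} = -4 - L$
$-449 + a{\left(-2,9 \right)} F = -449 + \left(-4 - -2\right) \left(- \frac{1}{101}\right) = -449 + \left(-4 + 2\right) \left(- \frac{1}{101}\right) = -449 - - \frac{2}{101} = -449 + \frac{2}{101} = - \frac{45347}{101}$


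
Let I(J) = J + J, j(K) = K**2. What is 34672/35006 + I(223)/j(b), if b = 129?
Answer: 296294714/291267423 ≈ 1.0173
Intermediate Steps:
I(J) = 2*J
34672/35006 + I(223)/j(b) = 34672/35006 + (2*223)/(129**2) = 34672*(1/35006) + 446/16641 = 17336/17503 + 446*(1/16641) = 17336/17503 + 446/16641 = 296294714/291267423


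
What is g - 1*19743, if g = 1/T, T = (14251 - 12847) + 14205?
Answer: -308168486/15609 ≈ -19743.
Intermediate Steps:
T = 15609 (T = 1404 + 14205 = 15609)
g = 1/15609 ≈ 6.4066e-5
g - 1*19743 = 1/15609 - 1*19743 = 1/15609 - 19743 = -308168486/15609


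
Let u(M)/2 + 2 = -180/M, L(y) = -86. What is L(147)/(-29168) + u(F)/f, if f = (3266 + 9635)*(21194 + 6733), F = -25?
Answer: 77462297173/26272071672840 ≈ 0.0029485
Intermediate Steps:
f = 360286227 (f = 12901*27927 = 360286227)
u(M) = -4 - 360/M (u(M) = -4 + 2*(-180/M) = -4 - 360/M)
L(147)/(-29168) + u(F)/f = -86/(-29168) + (-4 - 360/(-25))/360286227 = -86*(-1/29168) + (-4 - 360*(-1/25))*(1/360286227) = 43/14584 + (-4 + 72/5)*(1/360286227) = 43/14584 + (52/5)*(1/360286227) = 43/14584 + 52/1801431135 = 77462297173/26272071672840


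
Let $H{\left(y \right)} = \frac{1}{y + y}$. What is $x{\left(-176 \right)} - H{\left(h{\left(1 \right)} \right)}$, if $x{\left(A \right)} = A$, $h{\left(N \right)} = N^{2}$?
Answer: $- \frac{353}{2} \approx -176.5$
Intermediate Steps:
$H{\left(y \right)} = \frac{1}{2 y}$
$x{\left(-176 \right)} - H{\left(h{\left(1 \right)} \right)} = -176 - \frac{1}{2 \cdot 1^{2}} = -176 - \frac{1}{2 \cdot 1} = -176 - \frac{1}{2} \cdot 1 = -176 - \frac{1}{2} = - \frac{353}{2}$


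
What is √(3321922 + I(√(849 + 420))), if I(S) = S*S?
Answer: √3323191 ≈ 1823.0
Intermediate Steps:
I(S) = S²
√(3321922 + I(√(849 + 420))) = √(3321922 + (√(849 + 420))²) = √(3321922 + (√1269)²) = √(3321922 + (3*√141)²) = √(3321922 + 1269) = √3323191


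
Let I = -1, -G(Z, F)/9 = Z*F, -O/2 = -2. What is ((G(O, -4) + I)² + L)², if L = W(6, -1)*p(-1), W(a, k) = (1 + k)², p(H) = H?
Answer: 418161601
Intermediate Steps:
O = 4 (O = -2*(-2) = 4)
G(Z, F) = -9*F*Z (G(Z, F) = -9*Z*F = -9*F*Z)
L = 0 (L = (1 - 1)²*(-1) = 0²*(-1) = 0*(-1) = 0)
((G(O, -4) + I)² + L)² = ((-9*(-4)*4 - 1)² + 0)² = ((144 - 1)² + 0)² = (143² + 0)² = (20449 + 0)² = 20449² = 418161601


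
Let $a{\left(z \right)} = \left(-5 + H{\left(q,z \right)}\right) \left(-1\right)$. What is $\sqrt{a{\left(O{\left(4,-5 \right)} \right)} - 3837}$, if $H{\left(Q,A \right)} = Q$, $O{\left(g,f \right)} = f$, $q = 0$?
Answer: $2 i \sqrt{958} \approx 61.903 i$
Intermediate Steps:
$a{\left(z \right)} = 5$ ($a{\left(z \right)} = \left(-5 + 0\right) \left(-1\right) = \left(-5\right) \left(-1\right) = 5$)
$\sqrt{a{\left(O{\left(4,-5 \right)} \right)} - 3837} = \sqrt{5 - 3837} = \sqrt{-3832} = 2 i \sqrt{958}$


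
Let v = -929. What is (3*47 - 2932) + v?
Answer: -3720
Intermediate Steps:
(3*47 - 2932) + v = (3*47 - 2932) - 929 = (141 - 2932) - 929 = -2791 - 929 = -3720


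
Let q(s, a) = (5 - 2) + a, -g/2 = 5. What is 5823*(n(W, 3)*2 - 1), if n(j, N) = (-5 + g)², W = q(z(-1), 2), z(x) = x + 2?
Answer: 2614527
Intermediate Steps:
g = -10 (g = -2*5 = -10)
z(x) = 2 + x
q(s, a) = 3 + a
W = 5 (W = 3 + 2 = 5)
n(j, N) = 225 (n(j, N) = (-5 - 10)² = (-15)² = 225)
5823*(n(W, 3)*2 - 1) = 5823*(225*2 - 1) = 5823*(450 - 1) = 5823*449 = 2614527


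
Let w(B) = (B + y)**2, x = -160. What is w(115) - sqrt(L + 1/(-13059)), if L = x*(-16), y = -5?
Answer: 12100 - sqrt(48508437589)/4353 ≈ 12049.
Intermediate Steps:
w(B) = (-5 + B)**2 (w(B) = (B - 5)**2 = (-5 + B)**2)
L = 2560 (L = -160*(-16) = 2560)
w(115) - sqrt(L + 1/(-13059)) = (-5 + 115)**2 - sqrt(2560 + 1/(-13059)) = 110**2 - sqrt(2560 - 1/13059) = 12100 - sqrt(33431039/13059) = 12100 - sqrt(48508437589)/4353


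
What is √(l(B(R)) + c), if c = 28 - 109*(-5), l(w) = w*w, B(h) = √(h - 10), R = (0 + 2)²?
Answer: 9*√7 ≈ 23.812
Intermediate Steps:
R = 4 (R = 2² = 4)
B(h) = √(-10 + h)
l(w) = w²
c = 573 (c = 28 + 545 = 573)
√(l(B(R)) + c) = √((√(-10 + 4))² + 573) = √((√(-6))² + 573) = √((I*√6)² + 573) = √(-6 + 573) = √567 = 9*√7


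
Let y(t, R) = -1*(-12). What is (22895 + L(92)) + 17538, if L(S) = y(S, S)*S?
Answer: 41537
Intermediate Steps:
y(t, R) = 12
L(S) = 12*S
(22895 + L(92)) + 17538 = (22895 + 12*92) + 17538 = (22895 + 1104) + 17538 = 23999 + 17538 = 41537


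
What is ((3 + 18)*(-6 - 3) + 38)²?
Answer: 22801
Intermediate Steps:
((3 + 18)*(-6 - 3) + 38)² = (21*(-9) + 38)² = (-189 + 38)² = (-151)² = 22801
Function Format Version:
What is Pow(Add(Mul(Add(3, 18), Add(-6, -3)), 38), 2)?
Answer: 22801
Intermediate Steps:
Pow(Add(Mul(Add(3, 18), Add(-6, -3)), 38), 2) = Pow(Add(Mul(21, -9), 38), 2) = Pow(Add(-189, 38), 2) = Pow(-151, 2) = 22801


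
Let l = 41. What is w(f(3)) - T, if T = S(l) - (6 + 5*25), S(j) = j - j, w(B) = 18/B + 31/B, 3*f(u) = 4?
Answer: 671/4 ≈ 167.75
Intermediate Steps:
f(u) = 4/3 (f(u) = (⅓)*4 = 4/3)
w(B) = 49/B
S(j) = 0
T = -131 (T = 0 - (6 + 5*25) = 0 - (6 + 125) = 0 - 1*131 = 0 - 131 = -131)
w(f(3)) - T = 49/(4/3) - 1*(-131) = 49*(¾) + 131 = 147/4 + 131 = 671/4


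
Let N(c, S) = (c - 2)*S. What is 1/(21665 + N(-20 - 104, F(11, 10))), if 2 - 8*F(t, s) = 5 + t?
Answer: 2/43771 ≈ 4.5692e-5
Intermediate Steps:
F(t, s) = -3/8 - t/8 (F(t, s) = ¼ - (5 + t)/8 = ¼ + (-5/8 - t/8) = -3/8 - t/8)
N(c, S) = S*(-2 + c) (N(c, S) = (-2 + c)*S = S*(-2 + c))
1/(21665 + N(-20 - 104, F(11, 10))) = 1/(21665 + (-3/8 - ⅛*11)*(-2 + (-20 - 104))) = 1/(21665 + (-3/8 - 11/8)*(-2 - 124)) = 1/(21665 - 7/4*(-126)) = 1/(21665 + 441/2) = 1/(43771/2) = 2/43771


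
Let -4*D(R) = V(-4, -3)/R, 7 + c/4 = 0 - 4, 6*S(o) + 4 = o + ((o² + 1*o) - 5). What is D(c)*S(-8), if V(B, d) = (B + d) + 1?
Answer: -39/176 ≈ -0.22159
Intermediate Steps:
S(o) = -3/2 + o/3 + o²/6 (S(o) = -⅔ + (o + ((o² + 1*o) - 5))/6 = -⅔ + (o + ((o² + o) - 5))/6 = -⅔ + (o + ((o + o²) - 5))/6 = -⅔ + (o + (-5 + o + o²))/6 = -⅔ + (-5 + o² + 2*o)/6 = -⅔ + (-⅚ + o/3 + o²/6) = -3/2 + o/3 + o²/6)
V(B, d) = 1 + B + d
c = -44 (c = -28 + 4*(0 - 4) = -28 + 4*(-4) = -28 - 16 = -44)
D(R) = 3/(2*R) (D(R) = -(1 - 4 - 3)/(4*R) = -(-3)/(2*R) = 3/(2*R))
D(c)*S(-8) = ((3/2)/(-44))*(-3/2 + (⅓)*(-8) + (⅙)*(-8)²) = ((3/2)*(-1/44))*(-3/2 - 8/3 + (⅙)*64) = -3*(-3/2 - 8/3 + 32/3)/88 = -3/88*13/2 = -39/176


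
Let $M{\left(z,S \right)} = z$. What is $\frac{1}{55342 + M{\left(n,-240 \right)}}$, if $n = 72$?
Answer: $\frac{1}{55414} \approx 1.8046 \cdot 10^{-5}$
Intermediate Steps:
$\frac{1}{55342 + M{\left(n,-240 \right)}} = \frac{1}{55342 + 72} = \frac{1}{55414}$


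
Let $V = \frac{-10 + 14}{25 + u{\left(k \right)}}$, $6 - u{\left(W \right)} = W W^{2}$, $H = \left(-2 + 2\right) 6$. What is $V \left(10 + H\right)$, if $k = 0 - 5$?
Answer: $\frac{10}{39} \approx 0.25641$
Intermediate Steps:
$k = -5$
$H = 0$ ($H = 0 \cdot 6 = 0$)
$u{\left(W \right)} = 6 - W^{3}$ ($u{\left(W \right)} = 6 - W W^{2} = 6 - W^{3}$)
$V = \frac{1}{39}$ ($V = \frac{-10 + 14}{25 + \left(6 - \left(-5\right)^{3}\right)} = \frac{4}{25 + \left(6 - -125\right)} = \frac{4}{25 + \left(6 + 125\right)} = \frac{4}{25 + 131} = \frac{4}{156} = 4 \cdot \frac{1}{156} = \frac{1}{39} \approx 0.025641$)
$V \left(10 + H\right) = \frac{10 + 0}{39} = \frac{1}{39} \cdot 10 = \frac{10}{39}$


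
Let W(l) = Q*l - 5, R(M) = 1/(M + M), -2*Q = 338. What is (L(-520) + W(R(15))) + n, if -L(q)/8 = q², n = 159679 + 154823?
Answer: -55461259/30 ≈ -1.8487e+6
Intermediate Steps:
Q = -169 (Q = -½*338 = -169)
R(M) = 1/(2*M)
n = 314502
W(l) = -5 - 169*l (W(l) = -169*l - 5 = -5 - 169*l)
L(q) = -8*q²
(L(-520) + W(R(15))) + n = (-8*(-520)² + (-5 - 169/(2*15))) + 314502 = (-8*270400 + (-5 - 169/(2*15))) + 314502 = (-2163200 + (-5 - 169*1/30)) + 314502 = (-2163200 + (-5 - 169/30)) + 314502 = (-2163200 - 319/30) + 314502 = -64896319/30 + 314502 = -55461259/30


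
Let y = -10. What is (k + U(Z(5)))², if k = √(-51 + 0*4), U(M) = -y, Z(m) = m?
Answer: (10 + I*√51)² ≈ 49.0 + 142.83*I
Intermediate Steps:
U(M) = 10 (U(M) = -1*(-10) = 10)
k = I*√51 (k = √(-51 + 0) = √(-51) = I*√51 ≈ 7.1414*I)
(k + U(Z(5)))² = (I*√51 + 10)² = (10 + I*√51)²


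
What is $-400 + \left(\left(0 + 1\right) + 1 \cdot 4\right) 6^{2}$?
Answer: $-220$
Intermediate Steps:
$-400 + \left(\left(0 + 1\right) + 1 \cdot 4\right) 6^{2} = -400 + \left(1 + 4\right) 36 = -400 + 5 \cdot 36 = -400 + 180 = -220$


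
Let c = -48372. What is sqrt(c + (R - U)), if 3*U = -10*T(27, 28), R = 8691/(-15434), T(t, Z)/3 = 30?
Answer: I*sqrt(11451286226526)/15434 ≈ 219.25*I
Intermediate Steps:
T(t, Z) = 90 (T(t, Z) = 3*30 = 90)
R = -8691/15434 (R = 8691*(-1/15434) = -8691/15434 ≈ -0.56311)
U = -300 (U = (-10*90)/3 = (1/3)*(-900) = -300)
sqrt(c + (R - U)) = sqrt(-48372 + (-8691/15434 - 1*(-300))) = sqrt(-48372 + (-8691/15434 + 300)) = sqrt(-48372 + 4621509/15434) = sqrt(-741951939/15434) = I*sqrt(11451286226526)/15434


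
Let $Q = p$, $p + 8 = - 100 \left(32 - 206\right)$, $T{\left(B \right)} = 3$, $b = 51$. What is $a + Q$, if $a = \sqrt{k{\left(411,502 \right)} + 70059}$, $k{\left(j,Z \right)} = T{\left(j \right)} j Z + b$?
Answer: $17392 + 6 \sqrt{19141} \approx 18222.0$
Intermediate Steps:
$k{\left(j,Z \right)} = 51 + 3 Z j$ ($k{\left(j,Z \right)} = 3 j Z + 51 = 3 Z j + 51 = 51 + 3 Z j$)
$p = 17392$ ($p = -8 - 100 \left(32 - 206\right) = -8 - -17400 = -8 + 17400 = 17392$)
$a = 6 \sqrt{19141}$ ($a = \sqrt{\left(51 + 3 \cdot 502 \cdot 411\right) + 70059} = \sqrt{\left(51 + 618966\right) + 70059} = \sqrt{619017 + 70059} = \sqrt{689076} = 6 \sqrt{19141} \approx 830.11$)
$Q = 17392$
$a + Q = 6 \sqrt{19141} + 17392 = 17392 + 6 \sqrt{19141}$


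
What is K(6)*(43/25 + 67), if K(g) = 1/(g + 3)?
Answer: 1718/225 ≈ 7.6356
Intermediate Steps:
K(g) = 1/(3 + g)
K(6)*(43/25 + 67) = (43/25 + 67)/(3 + 6) = (43*(1/25) + 67)/9 = (43/25 + 67)/9 = (⅑)*(1718/25) = 1718/225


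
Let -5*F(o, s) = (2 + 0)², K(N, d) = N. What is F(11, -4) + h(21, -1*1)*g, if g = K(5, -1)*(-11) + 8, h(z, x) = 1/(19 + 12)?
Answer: -359/155 ≈ -2.3161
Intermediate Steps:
F(o, s) = -⅘ (F(o, s) = -(2 + 0)²/5 = -⅕*2² = -⅕*4 = -⅘)
h(z, x) = 1/31
g = -47 (g = 5*(-11) + 8 = -55 + 8 = -47)
F(11, -4) + h(21, -1*1)*g = -⅘ + (1/31)*(-47) = -⅘ - 47/31 = -359/155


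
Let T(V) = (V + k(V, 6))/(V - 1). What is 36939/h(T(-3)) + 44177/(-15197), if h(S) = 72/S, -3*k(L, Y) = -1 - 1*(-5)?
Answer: 345692231/625248 ≈ 552.89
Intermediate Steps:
k(L, Y) = -4/3 (k(L, Y) = -(-1 - 1*(-5))/3 = -(-1 + 5)/3 = -1/3*4 = -4/3)
T(V) = (-4/3 + V)/(-1 + V) (T(V) = (V - 4/3)/(V - 1) = (-4/3 + V)/(-1 + V))
36939/h(T(-3)) + 44177/(-15197) = 36939/((72/(((-4/3 - 3)/(-1 - 3))))) + 44177/(-15197) = 36939/((72/((-13/3/(-4))))) + 44177*(-1/15197) = 36939/((72/((-1/4*(-13/3))))) - 6311/2171 = 36939/((72/(13/12))) - 6311/2171 = 36939/((72*(12/13))) - 6311/2171 = 36939/(864/13) - 6311/2171 = 36939*(13/864) - 6311/2171 = 160069/288 - 6311/2171 = 345692231/625248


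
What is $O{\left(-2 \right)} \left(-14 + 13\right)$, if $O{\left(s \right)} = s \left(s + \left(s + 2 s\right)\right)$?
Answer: $-16$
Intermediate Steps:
$O{\left(s \right)} = 4 s^{2}$ ($O{\left(s \right)} = s \left(s + 3 s\right) = s 4 s = 4 s^{2}$)
$O{\left(-2 \right)} \left(-14 + 13\right) = 4 \left(-2\right)^{2} \left(-14 + 13\right) = 4 \cdot 4 \left(-1\right) = 16 \left(-1\right) = -16$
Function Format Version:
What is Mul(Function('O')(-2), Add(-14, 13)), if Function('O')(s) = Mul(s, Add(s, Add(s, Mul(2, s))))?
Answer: -16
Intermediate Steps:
Function('O')(s) = Mul(4, Pow(s, 2)) (Function('O')(s) = Mul(s, Add(s, Mul(3, s))) = Mul(s, Mul(4, s)) = Mul(4, Pow(s, 2)))
Mul(Function('O')(-2), Add(-14, 13)) = Mul(Mul(4, Pow(-2, 2)), Add(-14, 13)) = Mul(Mul(4, 4), -1) = Mul(16, -1) = -16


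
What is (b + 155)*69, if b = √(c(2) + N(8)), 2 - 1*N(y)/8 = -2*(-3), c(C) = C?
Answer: 10695 + 69*I*√30 ≈ 10695.0 + 377.93*I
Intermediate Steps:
N(y) = -32 (N(y) = 16 - (-16)*(-3) = 16 - 8*6 = 16 - 48 = -32)
b = I*√30 (b = √(2 - 32) = √(-30) = I*√30 ≈ 5.4772*I)
(b + 155)*69 = (I*√30 + 155)*69 = (155 + I*√30)*69 = 10695 + 69*I*√30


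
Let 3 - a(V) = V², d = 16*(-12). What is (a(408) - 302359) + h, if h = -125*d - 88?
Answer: -444908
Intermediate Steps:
d = -192
a(V) = 3 - V²
h = 23912 (h = -125*(-192) - 88 = 24000 - 88 = 23912)
(a(408) - 302359) + h = ((3 - 1*408²) - 302359) + 23912 = ((3 - 1*166464) - 302359) + 23912 = ((3 - 166464) - 302359) + 23912 = (-166461 - 302359) + 23912 = -468820 + 23912 = -444908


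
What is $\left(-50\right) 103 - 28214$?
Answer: $-33364$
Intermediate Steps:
$\left(-50\right) 103 - 28214 = -5150 - 28214 = -33364$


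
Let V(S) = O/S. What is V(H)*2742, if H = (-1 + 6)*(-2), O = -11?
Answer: 15081/5 ≈ 3016.2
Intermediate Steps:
H = -10 (H = 5*(-2) = -10)
V(S) = -11/S
V(H)*2742 = -11/(-10)*2742 = -11*(-⅒)*2742 = (11/10)*2742 = 15081/5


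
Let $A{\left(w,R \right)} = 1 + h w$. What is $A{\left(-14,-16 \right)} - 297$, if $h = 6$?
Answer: $-380$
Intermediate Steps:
$A{\left(w,R \right)} = 1 + 6 w$
$A{\left(-14,-16 \right)} - 297 = \left(1 + 6 \left(-14\right)\right) - 297 = \left(1 - 84\right) - 297 = -83 - 297 = -380$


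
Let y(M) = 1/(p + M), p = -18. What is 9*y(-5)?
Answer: -9/23 ≈ -0.39130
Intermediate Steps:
y(M) = 1/(-18 + M)
9*y(-5) = 9/(-18 - 5) = 9/(-23) = 9*(-1/23) = -9/23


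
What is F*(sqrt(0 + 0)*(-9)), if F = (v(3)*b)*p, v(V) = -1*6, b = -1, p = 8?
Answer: 0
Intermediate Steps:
v(V) = -6
F = 48 (F = -6*(-1)*8 = 6*8 = 48)
F*(sqrt(0 + 0)*(-9)) = 48*(sqrt(0 + 0)*(-9)) = 48*(sqrt(0)*(-9)) = 48*(0*(-9)) = 48*0 = 0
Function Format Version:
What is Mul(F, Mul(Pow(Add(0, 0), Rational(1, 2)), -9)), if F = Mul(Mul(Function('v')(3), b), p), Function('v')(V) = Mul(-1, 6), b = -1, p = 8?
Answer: 0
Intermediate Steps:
Function('v')(V) = -6
F = 48 (F = Mul(Mul(-6, -1), 8) = Mul(6, 8) = 48)
Mul(F, Mul(Pow(Add(0, 0), Rational(1, 2)), -9)) = Mul(48, Mul(Pow(Add(0, 0), Rational(1, 2)), -9)) = Mul(48, Mul(Pow(0, Rational(1, 2)), -9)) = Mul(48, Mul(0, -9)) = Mul(48, 0) = 0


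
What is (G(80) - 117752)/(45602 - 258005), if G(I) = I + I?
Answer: 117592/212403 ≈ 0.55363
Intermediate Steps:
G(I) = 2*I
(G(80) - 117752)/(45602 - 258005) = (2*80 - 117752)/(45602 - 258005) = (160 - 117752)/(-212403) = -117592*(-1/212403) = 117592/212403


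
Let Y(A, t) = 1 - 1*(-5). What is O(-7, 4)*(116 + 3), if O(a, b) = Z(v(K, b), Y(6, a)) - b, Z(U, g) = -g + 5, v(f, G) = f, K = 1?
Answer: -595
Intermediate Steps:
Y(A, t) = 6 (Y(A, t) = 1 + 5 = 6)
Z(U, g) = 5 - g
O(a, b) = -1 - b (O(a, b) = (5 - 1*6) - b = (5 - 6) - b = -1 - b)
O(-7, 4)*(116 + 3) = (-1 - 1*4)*(116 + 3) = (-1 - 4)*119 = -5*119 = -595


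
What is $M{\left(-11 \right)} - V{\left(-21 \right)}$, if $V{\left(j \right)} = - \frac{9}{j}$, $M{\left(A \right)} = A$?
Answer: $- \frac{80}{7} \approx -11.429$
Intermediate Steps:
$M{\left(-11 \right)} - V{\left(-21 \right)} = -11 - - \frac{9}{-21} = -11 - \left(-9\right) \left(- \frac{1}{21}\right) = -11 - \frac{3}{7} = - \frac{80}{7}$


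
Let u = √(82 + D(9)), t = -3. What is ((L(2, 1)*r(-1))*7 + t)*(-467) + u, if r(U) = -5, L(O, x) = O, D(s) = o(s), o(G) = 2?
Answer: 34091 + 2*√21 ≈ 34100.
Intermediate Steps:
D(s) = 2
u = 2*√21 (u = √(82 + 2) = √84 = 2*√21 ≈ 9.1651)
((L(2, 1)*r(-1))*7 + t)*(-467) + u = ((2*(-5))*7 - 3)*(-467) + 2*√21 = (-10*7 - 3)*(-467) + 2*√21 = (-70 - 3)*(-467) + 2*√21 = -73*(-467) + 2*√21 = 34091 + 2*√21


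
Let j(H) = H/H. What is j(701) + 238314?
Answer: 238315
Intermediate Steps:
j(H) = 1
j(701) + 238314 = 1 + 238314 = 238315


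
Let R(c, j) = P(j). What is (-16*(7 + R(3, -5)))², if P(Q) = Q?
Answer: 1024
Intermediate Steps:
R(c, j) = j
(-16*(7 + R(3, -5)))² = (-16*(7 - 5))² = (-16*2)² = (-32)² = 1024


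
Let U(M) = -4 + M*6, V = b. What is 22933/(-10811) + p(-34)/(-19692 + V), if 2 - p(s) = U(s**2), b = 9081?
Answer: -984923/670851 ≈ -1.4682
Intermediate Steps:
V = 9081
U(M) = -4 + 6*M
p(s) = 6 - 6*s**2 (p(s) = 2 - (-4 + 6*s**2) = 2 + (4 - 6*s**2) = 6 - 6*s**2)
22933/(-10811) + p(-34)/(-19692 + V) = 22933/(-10811) + (6 - 6*(-34)**2)/(-19692 + 9081) = 22933*(-1/10811) + (6 - 6*1156)/(-10611) = -1207/569 + (6 - 6936)*(-1/10611) = -1207/569 - 6930*(-1/10611) = -1207/569 + 770/1179 = -984923/670851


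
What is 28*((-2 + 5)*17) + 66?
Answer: 1494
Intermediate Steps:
28*((-2 + 5)*17) + 66 = 28*(3*17) + 66 = 28*51 + 66 = 1428 + 66 = 1494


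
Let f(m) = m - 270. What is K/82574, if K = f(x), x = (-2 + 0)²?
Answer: -7/2173 ≈ -0.0032214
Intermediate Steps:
x = 4 (x = (-2)² = 4)
f(m) = -270 + m
K = -266 (K = -270 + 4 = -266)
K/82574 = -266/82574 = -266*1/82574 = -7/2173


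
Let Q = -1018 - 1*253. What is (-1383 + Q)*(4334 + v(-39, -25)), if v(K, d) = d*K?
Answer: -14090086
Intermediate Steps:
v(K, d) = K*d
Q = -1271 (Q = -1018 - 253 = -1271)
(-1383 + Q)*(4334 + v(-39, -25)) = (-1383 - 1271)*(4334 - 39*(-25)) = -2654*(4334 + 975) = -2654*5309 = -14090086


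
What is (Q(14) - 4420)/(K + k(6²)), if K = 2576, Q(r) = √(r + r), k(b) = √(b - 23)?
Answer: -669760/390339 - 2*√91/6635763 + 260*√13/390339 + 5152*√7/6635763 ≈ -1.7114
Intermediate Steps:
k(b) = √(-23 + b)
Q(r) = √2*√r (Q(r) = √(2*r) = √2*√r)
(Q(14) - 4420)/(K + k(6²)) = (√2*√14 - 4420)/(2576 + √(-23 + 6²)) = (2*√7 - 4420)/(2576 + √(-23 + 36)) = (-4420 + 2*√7)/(2576 + √13)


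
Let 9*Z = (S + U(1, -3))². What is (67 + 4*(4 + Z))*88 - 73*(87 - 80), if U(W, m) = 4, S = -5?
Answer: 61489/9 ≈ 6832.1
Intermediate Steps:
Z = ⅑ (Z = (-5 + 4)²/9 = (⅑)*(-1)² = (⅑)*1 = ⅑ ≈ 0.11111)
(67 + 4*(4 + Z))*88 - 73*(87 - 80) = (67 + 4*(4 + ⅑))*88 - 73*(87 - 80) = (67 + 4*(37/9))*88 - 73*7 = (67 + 148/9)*88 - 511 = (751/9)*88 - 511 = 66088/9 - 511 = 61489/9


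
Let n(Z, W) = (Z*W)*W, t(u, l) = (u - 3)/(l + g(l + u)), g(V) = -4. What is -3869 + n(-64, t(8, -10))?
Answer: -189981/49 ≈ -3877.2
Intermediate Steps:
t(u, l) = (-3 + u)/(-4 + l) (t(u, l) = (u - 3)/(l - 4) = (-3 + u)/(-4 + l))
n(Z, W) = Z*W² (n(Z, W) = (W*Z)*W = Z*W²)
-3869 + n(-64, t(8, -10)) = -3869 - 64*(-3 + 8)²/(-4 - 10)² = -3869 - 64*(5/(-14))² = -3869 - 64*(-1/14*5)² = -3869 - 64*(-5/14)² = -3869 - 64*25/196 = -3869 - 400/49 = -189981/49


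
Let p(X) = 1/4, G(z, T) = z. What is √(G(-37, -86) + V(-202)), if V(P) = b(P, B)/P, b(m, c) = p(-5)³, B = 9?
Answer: I*√96624074/1616 ≈ 6.0828*I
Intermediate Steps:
p(X) = ¼
b(m, c) = 1/64 (b(m, c) = (¼)³ = 1/64)
V(P) = 1/(64*P)
√(G(-37, -86) + V(-202)) = √(-37 + (1/64)/(-202)) = √(-37 + (1/64)*(-1/202)) = √(-37 - 1/12928) = √(-478337/12928) = I*√96624074/1616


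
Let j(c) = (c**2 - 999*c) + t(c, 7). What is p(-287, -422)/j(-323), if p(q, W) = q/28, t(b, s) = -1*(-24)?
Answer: -41/1708120 ≈ -2.4003e-5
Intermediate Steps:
t(b, s) = 24
p(q, W) = q/28 (p(q, W) = q*(1/28) = q/28)
j(c) = 24 + c**2 - 999*c (j(c) = (c**2 - 999*c) + 24 = 24 + c**2 - 999*c)
p(-287, -422)/j(-323) = ((1/28)*(-287))/(24 + (-323)**2 - 999*(-323)) = -41/(4*(24 + 104329 + 322677)) = -41/4/427030 = -41/4*1/427030 = -41/1708120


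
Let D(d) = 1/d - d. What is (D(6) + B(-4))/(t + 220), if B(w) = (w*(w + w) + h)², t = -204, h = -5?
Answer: 4339/96 ≈ 45.198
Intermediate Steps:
B(w) = (-5 + 2*w²)² (B(w) = (w*(w + w) - 5)² = (w*(2*w) - 5)² = (2*w² - 5)² = (-5 + 2*w²)²)
(D(6) + B(-4))/(t + 220) = ((1/6 - 1*6) + (-5 + 2*(-4)²)²)/(-204 + 220) = ((⅙ - 6) + (-5 + 2*16)²)/16 = (-35/6 + (-5 + 32)²)*(1/16) = (-35/6 + 27²)*(1/16) = (-35/6 + 729)*(1/16) = (4339/6)*(1/16) = 4339/96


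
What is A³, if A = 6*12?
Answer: 373248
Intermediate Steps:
A = 72
A³ = 72³ = 373248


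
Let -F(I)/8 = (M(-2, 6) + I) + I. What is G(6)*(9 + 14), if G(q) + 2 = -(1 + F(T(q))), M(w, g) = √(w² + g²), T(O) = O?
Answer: 2139 + 368*√10 ≈ 3302.7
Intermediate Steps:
M(w, g) = √(g² + w²)
F(I) = -16*I - 16*√10 (F(I) = -8*((√(6² + (-2)²) + I) + I) = -8*((√(36 + 4) + I) + I) = -8*((√40 + I) + I) = -8*((2*√10 + I) + I) = -8*((I + 2*√10) + I) = -8*(2*I + 2*√10) = -16*I - 16*√10)
G(q) = -3 + 16*q + 16*√10 (G(q) = -2 - (1 + (-16*q - 16*√10)) = -2 - (1 - 16*q - 16*√10) = -2 + (-1 + 16*q + 16*√10) = -3 + 16*q + 16*√10)
G(6)*(9 + 14) = (-3 + 16*6 + 16*√10)*(9 + 14) = (-3 + 96 + 16*√10)*23 = (93 + 16*√10)*23 = 2139 + 368*√10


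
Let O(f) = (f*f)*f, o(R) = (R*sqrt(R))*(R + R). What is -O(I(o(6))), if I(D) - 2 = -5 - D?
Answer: 279963 + 2241432*sqrt(6) ≈ 5.7703e+6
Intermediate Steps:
o(R) = 2*R**(5/2) (o(R) = R**(3/2)*(2*R) = 2*R**(5/2))
I(D) = -3 - D (I(D) = 2 + (-5 - D) = -3 - D)
O(f) = f**3 (O(f) = f**2*f = f**3)
-O(I(o(6))) = -(-3 - 2*6**(5/2))**3 = -(-3 - 2*36*sqrt(6))**3 = -(-3 - 72*sqrt(6))**3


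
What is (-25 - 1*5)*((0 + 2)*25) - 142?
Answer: -1642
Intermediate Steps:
(-25 - 1*5)*((0 + 2)*25) - 142 = (-25 - 5)*(2*25) - 142 = -30*50 - 142 = -1500 - 142 = -1642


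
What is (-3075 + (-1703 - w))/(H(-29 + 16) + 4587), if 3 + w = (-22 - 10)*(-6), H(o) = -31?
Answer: -4967/4556 ≈ -1.0902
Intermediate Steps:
w = 189 (w = -3 + (-22 - 10)*(-6) = -3 - 32*(-6) = -3 + 192 = 189)
(-3075 + (-1703 - w))/(H(-29 + 16) + 4587) = (-3075 + (-1703 - 1*189))/(-31 + 4587) = (-3075 + (-1703 - 189))/4556 = (-3075 - 1892)*(1/4556) = -4967*1/4556 = -4967/4556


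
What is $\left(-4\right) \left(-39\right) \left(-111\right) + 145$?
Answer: $-17171$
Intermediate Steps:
$\left(-4\right) \left(-39\right) \left(-111\right) + 145 = 156 \left(-111\right) + 145 = -17316 + 145 = -17171$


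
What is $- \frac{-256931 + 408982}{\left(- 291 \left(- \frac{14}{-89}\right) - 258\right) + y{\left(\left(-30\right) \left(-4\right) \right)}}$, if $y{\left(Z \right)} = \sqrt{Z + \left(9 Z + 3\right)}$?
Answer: $\frac{121955241468}{240472111} + \frac{1204395971 \sqrt{1203}}{721416333} \approx 565.05$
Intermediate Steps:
$y{\left(Z \right)} = \sqrt{3 + 10 Z}$ ($y{\left(Z \right)} = \sqrt{Z + \left(3 + 9 Z\right)} = \sqrt{3 + 10 Z}$)
$- \frac{-256931 + 408982}{\left(- 291 \left(- \frac{14}{-89}\right) - 258\right) + y{\left(\left(-30\right) \left(-4\right) \right)}} = - \frac{-256931 + 408982}{\left(- 291 \left(- \frac{14}{-89}\right) - 258\right) + \sqrt{3 + 10 \left(\left(-30\right) \left(-4\right)\right)}} = - \frac{152051}{\left(- 291 \left(\left(-14\right) \left(- \frac{1}{89}\right)\right) - 258\right) + \sqrt{3 + 10 \cdot 120}} = - \frac{152051}{\left(\left(-291\right) \frac{14}{89} - 258\right) + \sqrt{3 + 1200}} = - \frac{152051}{\left(- \frac{4074}{89} - 258\right) + \sqrt{1203}} = - \frac{152051}{- \frac{27036}{89} + \sqrt{1203}}$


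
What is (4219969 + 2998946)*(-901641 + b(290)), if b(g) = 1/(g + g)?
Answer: -755028888339957/116 ≈ -6.5089e+12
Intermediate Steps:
b(g) = 1/(2*g)
(4219969 + 2998946)*(-901641 + b(290)) = (4219969 + 2998946)*(-901641 + (½)/290) = 7218915*(-901641 + (½)*(1/290)) = 7218915*(-901641 + 1/580) = 7218915*(-522951779/580) = -755028888339957/116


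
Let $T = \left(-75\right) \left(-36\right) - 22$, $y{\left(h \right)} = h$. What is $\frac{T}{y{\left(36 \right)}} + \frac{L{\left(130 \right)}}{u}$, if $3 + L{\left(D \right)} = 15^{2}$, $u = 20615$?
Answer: $\frac{27607481}{371070} \approx 74.4$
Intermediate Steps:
$L{\left(D \right)} = 222$ ($L{\left(D \right)} = -3 + 15^{2} = -3 + 225 = 222$)
$T = 2678$ ($T = 2700 - 22 = 2678$)
$\frac{T}{y{\left(36 \right)}} + \frac{L{\left(130 \right)}}{u} = \frac{2678}{36} + \frac{222}{20615} = 2678 \cdot \frac{1}{36} + 222 \cdot \frac{1}{20615} = \frac{1339}{18} + \frac{222}{20615} = \frac{27607481}{371070}$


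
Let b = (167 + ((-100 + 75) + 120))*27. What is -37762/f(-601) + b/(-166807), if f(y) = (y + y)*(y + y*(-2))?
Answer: 594347093/60250855207 ≈ 0.0098645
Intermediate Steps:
f(y) = -2*y² (f(y) = (2*y)*(y - 2*y) = (2*y)*(-y) = -2*y²)
b = 7074 (b = (167 + (-25 + 120))*27 = (167 + 95)*27 = 262*27 = 7074)
-37762/f(-601) + b/(-166807) = -37762/((-2*(-601)²)) + 7074/(-166807) = -37762/((-2*361201)) + 7074*(-1/166807) = -37762/(-722402) - 7074/166807 = -37762*(-1/722402) - 7074/166807 = 18881/361201 - 7074/166807 = 594347093/60250855207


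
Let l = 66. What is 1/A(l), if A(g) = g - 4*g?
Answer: -1/198 ≈ -0.0050505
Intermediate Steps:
A(g) = -3*g
1/A(l) = 1/(-3*66) = 1/(-198) = -1/198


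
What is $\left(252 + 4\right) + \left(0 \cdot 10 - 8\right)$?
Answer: $248$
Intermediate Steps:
$\left(252 + 4\right) + \left(0 \cdot 10 - 8\right) = 256 + \left(0 - 8\right) = 256 - 8 = 248$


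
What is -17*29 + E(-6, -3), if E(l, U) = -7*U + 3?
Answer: -469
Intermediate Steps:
E(l, U) = 3 - 7*U
-17*29 + E(-6, -3) = -17*29 + (3 - 7*(-3)) = -493 + (3 + 21) = -493 + 24 = -469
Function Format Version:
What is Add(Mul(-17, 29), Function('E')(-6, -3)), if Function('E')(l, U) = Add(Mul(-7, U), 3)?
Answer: -469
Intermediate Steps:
Function('E')(l, U) = Add(3, Mul(-7, U))
Add(Mul(-17, 29), Function('E')(-6, -3)) = Add(Mul(-17, 29), Add(3, Mul(-7, -3))) = Add(-493, Add(3, 21)) = Add(-493, 24) = -469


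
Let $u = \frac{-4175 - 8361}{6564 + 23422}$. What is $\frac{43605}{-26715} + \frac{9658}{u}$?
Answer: $- \frac{128955642395}{5581654} \approx -23103.0$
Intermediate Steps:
$u = - \frac{6268}{14993}$ ($u = - \frac{12536}{29986} = \left(-12536\right) \frac{1}{29986} = - \frac{6268}{14993} \approx -0.41806$)
$\frac{43605}{-26715} + \frac{9658}{u} = \frac{43605}{-26715} + \frac{9658}{- \frac{6268}{14993}} = 43605 \left(- \frac{1}{26715}\right) + 9658 \left(- \frac{14993}{6268}\right) = - \frac{2907}{1781} - \frac{72401197}{3134} = - \frac{128955642395}{5581654}$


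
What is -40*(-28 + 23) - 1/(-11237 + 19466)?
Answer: 1645799/8229 ≈ 200.00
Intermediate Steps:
-40*(-28 + 23) - 1/(-11237 + 19466) = -40*(-5) - 1/8229 = 200 - 1*1/8229 = 200 - 1/8229 = 1645799/8229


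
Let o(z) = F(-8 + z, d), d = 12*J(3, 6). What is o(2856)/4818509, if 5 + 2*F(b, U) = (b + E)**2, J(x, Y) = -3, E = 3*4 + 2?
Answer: 8191039/9637018 ≈ 0.84996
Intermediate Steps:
E = 14 (E = 12 + 2 = 14)
d = -36 (d = 12*(-3) = -36)
F(b, U) = -5/2 + (14 + b)**2/2 (F(b, U) = -5/2 + (b + 14)**2/2 = -5/2 + (14 + b)**2/2)
o(z) = -5/2 + (6 + z)**2/2 (o(z) = -5/2 + (14 + (-8 + z))**2/2 = -5/2 + (6 + z)**2/2)
o(2856)/4818509 = (-5/2 + (6 + 2856)**2/2)/4818509 = (-5/2 + (1/2)*2862**2)*(1/4818509) = (-5/2 + (1/2)*8191044)*(1/4818509) = (-5/2 + 4095522)*(1/4818509) = (8191039/2)*(1/4818509) = 8191039/9637018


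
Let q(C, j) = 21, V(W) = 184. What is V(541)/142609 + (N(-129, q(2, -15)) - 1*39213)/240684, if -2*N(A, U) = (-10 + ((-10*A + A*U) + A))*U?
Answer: -535816705/5720617426 ≈ -0.093664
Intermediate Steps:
N(A, U) = -U*(-10 - 9*A + A*U)/2 (N(A, U) = -(-10 + ((-10*A + A*U) + A))*U/2 = -(-10 + (-9*A + A*U))*U/2 = -(-10 - 9*A + A*U)*U/2 = -U*(-10 - 9*A + A*U)/2)
V(541)/142609 + (N(-129, q(2, -15)) - 1*39213)/240684 = 184/142609 + ((1/2)*21*(10 + 9*(-129) - 1*(-129)*21) - 1*39213)/240684 = 184*(1/142609) + ((1/2)*21*(10 - 1161 + 2709) - 39213)*(1/240684) = 184/142609 + ((1/2)*21*1558 - 39213)*(1/240684) = 184/142609 + (16359 - 39213)*(1/240684) = 184/142609 - 22854*1/240684 = 184/142609 - 3809/40114 = -535816705/5720617426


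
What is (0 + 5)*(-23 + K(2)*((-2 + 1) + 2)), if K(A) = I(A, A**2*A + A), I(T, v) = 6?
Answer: -85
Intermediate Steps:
K(A) = 6
(0 + 5)*(-23 + K(2)*((-2 + 1) + 2)) = (0 + 5)*(-23 + 6*((-2 + 1) + 2)) = 5*(-23 + 6*(-1 + 2)) = 5*(-23 + 6*1) = 5*(-23 + 6) = 5*(-17) = -85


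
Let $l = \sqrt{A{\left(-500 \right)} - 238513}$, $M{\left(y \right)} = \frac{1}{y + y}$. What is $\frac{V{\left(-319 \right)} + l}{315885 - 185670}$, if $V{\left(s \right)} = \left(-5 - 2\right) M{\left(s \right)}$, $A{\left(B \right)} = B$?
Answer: $\frac{7}{83077170} + \frac{i \sqrt{26557}}{43405} \approx 8.4259 \cdot 10^{-8} + 0.0037545 i$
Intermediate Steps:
$M{\left(y \right)} = \frac{1}{2 y}$
$l = 3 i \sqrt{26557}$ ($l = \sqrt{-500 - 238513} = \sqrt{-239013} = 3 i \sqrt{26557} \approx 488.89 i$)
$V{\left(s \right)} = - \frac{7}{2 s}$ ($V{\left(s \right)} = \left(-5 - 2\right) \frac{1}{2 s} = - 7 \frac{1}{2 s} = - \frac{7}{2 s}$)
$\frac{V{\left(-319 \right)} + l}{315885 - 185670} = \frac{- \frac{7}{2 \left(-319\right)} + 3 i \sqrt{26557}}{315885 - 185670} = \frac{\left(- \frac{7}{2}\right) \left(- \frac{1}{319}\right) + 3 i \sqrt{26557}}{315885 - 185670} = \frac{\frac{7}{638} + 3 i \sqrt{26557}}{130215} = \left(\frac{7}{638} + 3 i \sqrt{26557}\right) \frac{1}{130215} = \frac{7}{83077170} + \frac{i \sqrt{26557}}{43405}$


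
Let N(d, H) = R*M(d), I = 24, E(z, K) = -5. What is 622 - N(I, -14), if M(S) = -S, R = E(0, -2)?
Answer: 502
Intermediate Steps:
R = -5
N(d, H) = 5*d (N(d, H) = -(-5)*d = 5*d)
622 - N(I, -14) = 622 - 5*24 = 622 - 1*120 = 622 - 120 = 502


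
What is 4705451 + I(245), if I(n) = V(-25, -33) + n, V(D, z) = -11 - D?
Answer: 4705710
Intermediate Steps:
I(n) = 14 + n (I(n) = (-11 - 1*(-25)) + n = (-11 + 25) + n = 14 + n)
4705451 + I(245) = 4705451 + (14 + 245) = 4705451 + 259 = 4705710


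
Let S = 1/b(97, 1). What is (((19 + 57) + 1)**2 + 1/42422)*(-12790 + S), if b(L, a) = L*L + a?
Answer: -30271417370282061/399191020 ≈ -7.5832e+7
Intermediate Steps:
b(L, a) = a + L**2 (b(L, a) = L**2 + a = a + L**2)
S = 1/9410 (S = 1/(1 + 97**2) = 1/(1 + 9409) = 1/9410 ≈ 0.00010627)
(((19 + 57) + 1)**2 + 1/42422)*(-12790 + S) = (((19 + 57) + 1)**2 + 1/42422)*(-12790 + 1/9410) = ((76 + 1)**2 + 1/42422)*(-120353899/9410) = (77**2 + 1/42422)*(-120353899/9410) = (5929 + 1/42422)*(-120353899/9410) = (251520039/42422)*(-120353899/9410) = -30271417370282061/399191020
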